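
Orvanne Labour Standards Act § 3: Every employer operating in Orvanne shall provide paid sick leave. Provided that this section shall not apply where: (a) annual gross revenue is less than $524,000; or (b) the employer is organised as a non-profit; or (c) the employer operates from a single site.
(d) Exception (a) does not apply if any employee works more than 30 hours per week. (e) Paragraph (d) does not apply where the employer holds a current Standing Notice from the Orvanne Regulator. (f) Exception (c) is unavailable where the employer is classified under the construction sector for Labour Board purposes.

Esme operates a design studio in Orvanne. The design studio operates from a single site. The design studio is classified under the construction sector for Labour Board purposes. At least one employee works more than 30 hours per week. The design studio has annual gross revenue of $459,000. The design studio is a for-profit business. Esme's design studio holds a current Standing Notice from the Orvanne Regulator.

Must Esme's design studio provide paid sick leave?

Exception (a) is satisfied on its face — annual gross revenue is $459,000, less than the $524,000 limit. Under paragraphs (d)–(e): (d) operates (at least one employee exceeds 30 hours/week), but is itself disapplied by (e): (e) is triggered — a current Standing Notice is held. So (a) applies.
Exception (b) requires that the employer is organised as a non-profit; but the employer is for-profit, so (b) is unavailable.
Exception (c)'s conditions are all satisfied: the employer operates from a single site. However, paragraph (f) must be considered: (f) operates against (c): the design studio is classified under the construction sector. Exception (c) does not apply.

No — exception (a) applies; Esme's design studio is not required to provide paid sick leave.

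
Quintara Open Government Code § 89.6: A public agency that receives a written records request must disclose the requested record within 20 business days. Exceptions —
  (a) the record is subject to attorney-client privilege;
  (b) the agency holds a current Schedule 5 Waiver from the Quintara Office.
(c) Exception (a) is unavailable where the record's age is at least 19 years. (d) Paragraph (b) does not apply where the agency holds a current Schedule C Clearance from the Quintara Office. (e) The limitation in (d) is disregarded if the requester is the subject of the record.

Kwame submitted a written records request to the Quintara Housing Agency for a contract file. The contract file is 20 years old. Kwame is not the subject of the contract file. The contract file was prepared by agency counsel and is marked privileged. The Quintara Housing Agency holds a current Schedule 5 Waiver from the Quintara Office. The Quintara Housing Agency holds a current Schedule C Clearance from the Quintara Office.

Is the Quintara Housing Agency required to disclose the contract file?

Exception (a): the contract file is privileged — every condition holds. But: (c) is triggered — the record's age is 20 years, meeting the 19 years threshold. (a) is therefore removed.
All of (b)'s requirements are met (a current Schedule 5 Waiver is held). However, paragraphs (d)–(e) must be considered: (d) is triggered — a current Schedule C Clearance is held. (e), which would lift (d), is not engaged — Kwame is not the subject of the contract file. Exception (b) does not apply.
None of the exceptions is available; § 89.6 applies in full.

Yes — the Quintara Housing Agency must disclose the contract file.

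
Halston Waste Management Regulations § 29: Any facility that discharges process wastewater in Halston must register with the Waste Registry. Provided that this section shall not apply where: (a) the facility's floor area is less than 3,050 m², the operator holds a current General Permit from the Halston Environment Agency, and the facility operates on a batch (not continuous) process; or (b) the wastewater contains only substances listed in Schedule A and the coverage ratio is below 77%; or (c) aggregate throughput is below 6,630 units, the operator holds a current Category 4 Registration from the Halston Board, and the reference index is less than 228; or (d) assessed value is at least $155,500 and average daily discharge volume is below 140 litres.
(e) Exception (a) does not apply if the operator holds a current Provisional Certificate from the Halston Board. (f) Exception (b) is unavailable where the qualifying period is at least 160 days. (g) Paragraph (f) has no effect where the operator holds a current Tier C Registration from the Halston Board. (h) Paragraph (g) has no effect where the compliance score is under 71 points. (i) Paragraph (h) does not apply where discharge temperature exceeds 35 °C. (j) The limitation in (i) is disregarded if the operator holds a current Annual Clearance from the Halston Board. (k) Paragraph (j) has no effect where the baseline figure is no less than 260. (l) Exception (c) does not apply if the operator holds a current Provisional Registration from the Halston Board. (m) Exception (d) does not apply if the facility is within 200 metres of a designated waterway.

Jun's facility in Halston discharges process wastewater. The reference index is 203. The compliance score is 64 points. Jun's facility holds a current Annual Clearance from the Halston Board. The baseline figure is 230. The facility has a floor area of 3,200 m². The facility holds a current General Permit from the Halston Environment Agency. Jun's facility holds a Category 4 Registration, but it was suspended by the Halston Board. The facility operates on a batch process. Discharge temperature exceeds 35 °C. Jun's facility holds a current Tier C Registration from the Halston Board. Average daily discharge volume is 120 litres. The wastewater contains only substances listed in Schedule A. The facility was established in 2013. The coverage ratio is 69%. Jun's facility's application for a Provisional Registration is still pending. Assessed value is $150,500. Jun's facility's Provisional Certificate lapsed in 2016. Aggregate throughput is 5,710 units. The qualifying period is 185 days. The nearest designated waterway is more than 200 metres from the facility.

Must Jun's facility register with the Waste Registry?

Yes — Jun's facility must register with the Waste Registry.

Exception (a) fails — the facility's floor area is 3,200 m², not less than 3,050 m².
Exception (b): the wastewater is Schedule-A-only; the coverage ratio is 69%, below the 77% limit — every condition holds. Turning to paragraphs (f)–(k): (f) operates against (b): the qualifying period is 185 days, meeting the 160 days threshold. (g) would limit (f) — a current Tier C Registration is held — but (h) sets (g) aside: (h) operates against (g): the compliance score is 64 points, under the 71 points limit. (i) would limit (h) — discharge temperature exceeds 35 °C — but (j) sets (i) aside: (j) operates against (i): a current Annual Clearance is held. (k) does not operate here (the baseline figure is 230, short of 260), so (j) stands. So (b) is unavailable.
Exception (c) fails — there is no Category 4 Registration in force.
Exception (d) requires that assessed value is at least $155,500; but assessed value is $150,500, short of $155,500, so (d) is unavailable.
No exception displaces § 29.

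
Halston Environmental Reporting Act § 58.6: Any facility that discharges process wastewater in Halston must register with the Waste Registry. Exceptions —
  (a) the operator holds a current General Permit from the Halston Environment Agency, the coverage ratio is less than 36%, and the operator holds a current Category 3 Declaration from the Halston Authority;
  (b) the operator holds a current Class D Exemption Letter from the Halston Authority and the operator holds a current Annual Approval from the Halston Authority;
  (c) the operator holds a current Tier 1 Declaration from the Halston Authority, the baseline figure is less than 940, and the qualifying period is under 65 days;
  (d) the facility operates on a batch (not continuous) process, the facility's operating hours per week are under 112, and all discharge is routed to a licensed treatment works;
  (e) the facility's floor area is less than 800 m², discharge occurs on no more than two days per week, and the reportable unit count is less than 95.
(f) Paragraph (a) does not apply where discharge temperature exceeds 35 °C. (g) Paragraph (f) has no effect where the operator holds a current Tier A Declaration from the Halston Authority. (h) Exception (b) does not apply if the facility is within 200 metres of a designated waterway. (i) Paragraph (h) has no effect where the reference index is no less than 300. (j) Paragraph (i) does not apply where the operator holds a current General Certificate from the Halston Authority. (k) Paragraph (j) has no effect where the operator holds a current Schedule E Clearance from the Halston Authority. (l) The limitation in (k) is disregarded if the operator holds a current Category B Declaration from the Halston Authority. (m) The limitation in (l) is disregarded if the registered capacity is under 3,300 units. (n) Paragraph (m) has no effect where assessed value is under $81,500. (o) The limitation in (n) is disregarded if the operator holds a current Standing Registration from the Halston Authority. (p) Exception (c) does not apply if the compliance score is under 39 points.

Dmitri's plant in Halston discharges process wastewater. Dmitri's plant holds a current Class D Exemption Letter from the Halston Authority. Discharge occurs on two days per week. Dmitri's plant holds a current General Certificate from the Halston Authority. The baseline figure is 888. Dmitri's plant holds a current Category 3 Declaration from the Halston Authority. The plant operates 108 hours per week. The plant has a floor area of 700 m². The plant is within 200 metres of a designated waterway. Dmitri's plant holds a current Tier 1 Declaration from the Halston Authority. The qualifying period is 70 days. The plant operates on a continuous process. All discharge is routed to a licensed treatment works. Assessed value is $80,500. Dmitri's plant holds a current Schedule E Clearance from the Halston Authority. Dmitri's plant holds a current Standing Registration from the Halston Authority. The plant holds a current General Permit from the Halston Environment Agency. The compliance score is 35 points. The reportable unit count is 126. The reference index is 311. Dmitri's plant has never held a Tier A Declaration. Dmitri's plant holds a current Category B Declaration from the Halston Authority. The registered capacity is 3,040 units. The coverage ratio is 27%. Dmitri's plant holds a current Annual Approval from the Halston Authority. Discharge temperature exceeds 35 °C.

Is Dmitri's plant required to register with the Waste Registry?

No — exception (b) applies; Dmitri's plant is not required to register with the Waste Registry.

All of (a)'s requirements are met (a current General Permit is held; the coverage ratio is 27%, less than the 36% limit; a current Category 3 Declaration is held). But applying paragraphs (f)–(g): (f) operates against (a): discharge temperature exceeds 35 °C. (g) is inapplicable (no current Tier A Declaration is held), so (f) stands. (a) is therefore removed.
Exception (b) is satisfied on its face — a current Class D Exemption Letter is held; a current Annual Approval is held. As to paragraphs (h)–(o): (h) is triggered (the plant is within 200 m of a designated waterway), but yields to (i): (i) is engaged — the reference index is 311, meeting the 300 threshold. (j) would limit (i) — a current General Certificate is held — but (k) sets (j) aside: (k) operates — a current Schedule E Clearance is held. (l) applies (a current Category B Declaration is held), but is overridden by (m): (m) operates — the registered capacity is 3,040 units, under the 3,300 units limit. (n) applies (assessed value is $80,500, under the $81,500 limit), but is itself disapplied by (o): (o) operates against (n): a current Standing Registration is held. Exception (b) stands.
Exception (c) requires that the qualifying period is under 65 days; but the qualifying period is 70 days, not under 65 days, so (c) is unavailable.
Exception (d) does not apply: the facility operates on a continuous process.
Exception (e) requires that the reportable unit count is less than 95; but the reportable unit count is 126, not less than 95, so (e) is unavailable.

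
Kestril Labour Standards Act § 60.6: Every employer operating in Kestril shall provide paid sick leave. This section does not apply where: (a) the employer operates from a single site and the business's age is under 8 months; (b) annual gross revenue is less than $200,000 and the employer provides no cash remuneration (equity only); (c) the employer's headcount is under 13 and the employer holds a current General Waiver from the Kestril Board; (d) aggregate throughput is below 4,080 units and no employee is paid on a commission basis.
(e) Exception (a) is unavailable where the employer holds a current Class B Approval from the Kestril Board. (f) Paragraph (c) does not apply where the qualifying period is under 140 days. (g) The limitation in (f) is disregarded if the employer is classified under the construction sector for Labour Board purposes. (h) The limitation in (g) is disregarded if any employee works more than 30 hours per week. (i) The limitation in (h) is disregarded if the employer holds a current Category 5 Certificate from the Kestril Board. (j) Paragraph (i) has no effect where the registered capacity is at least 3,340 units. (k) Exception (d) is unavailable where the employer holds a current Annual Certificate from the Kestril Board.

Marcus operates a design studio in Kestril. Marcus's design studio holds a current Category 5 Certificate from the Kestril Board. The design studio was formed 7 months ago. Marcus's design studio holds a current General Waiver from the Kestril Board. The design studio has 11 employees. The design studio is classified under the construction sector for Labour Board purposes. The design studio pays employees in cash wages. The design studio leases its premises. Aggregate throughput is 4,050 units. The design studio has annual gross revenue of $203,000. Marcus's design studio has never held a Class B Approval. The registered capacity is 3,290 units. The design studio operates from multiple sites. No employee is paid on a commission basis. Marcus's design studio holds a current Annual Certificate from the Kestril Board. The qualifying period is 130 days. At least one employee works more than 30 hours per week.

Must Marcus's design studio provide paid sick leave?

No — exception (c) applies; Marcus's design studio is not required to provide paid sick leave.

Exception (a) requires that the employer operates from a single site; but the employer operates from multiple sites, so (a) is unavailable.
Exception (b) requires that annual gross revenue is less than $200,000; but annual gross revenue is $203,000, not less than $200,000, so (b) is unavailable.
Exception (c): the employer's headcount is 11, under the 13 limit; a current General Waiver is held — every condition holds. Applying paragraphs (f)–(j): (f) operates (the qualifying period is 130 days, under the 140 days limit), but is itself disapplied by (g): (g) is triggered — the design studio is classified under the construction sector. (h) is triggered (at least one employee exceeds 30 hours/week), but is overridden by (i): (i) applies — a current Category 5 Certificate is held. (j) is not triggered (the registered capacity is 3,290 units, short of 3,340 units), so (i) stands. (c) remains available.
All of (d)'s requirements are met (aggregate throughput is 4,050 units, below the 4,080 units limit; no employee is paid on commission). However, paragraph (k) must be considered: (k) operates against (d): a current Annual Certificate is held. (d) is therefore removed.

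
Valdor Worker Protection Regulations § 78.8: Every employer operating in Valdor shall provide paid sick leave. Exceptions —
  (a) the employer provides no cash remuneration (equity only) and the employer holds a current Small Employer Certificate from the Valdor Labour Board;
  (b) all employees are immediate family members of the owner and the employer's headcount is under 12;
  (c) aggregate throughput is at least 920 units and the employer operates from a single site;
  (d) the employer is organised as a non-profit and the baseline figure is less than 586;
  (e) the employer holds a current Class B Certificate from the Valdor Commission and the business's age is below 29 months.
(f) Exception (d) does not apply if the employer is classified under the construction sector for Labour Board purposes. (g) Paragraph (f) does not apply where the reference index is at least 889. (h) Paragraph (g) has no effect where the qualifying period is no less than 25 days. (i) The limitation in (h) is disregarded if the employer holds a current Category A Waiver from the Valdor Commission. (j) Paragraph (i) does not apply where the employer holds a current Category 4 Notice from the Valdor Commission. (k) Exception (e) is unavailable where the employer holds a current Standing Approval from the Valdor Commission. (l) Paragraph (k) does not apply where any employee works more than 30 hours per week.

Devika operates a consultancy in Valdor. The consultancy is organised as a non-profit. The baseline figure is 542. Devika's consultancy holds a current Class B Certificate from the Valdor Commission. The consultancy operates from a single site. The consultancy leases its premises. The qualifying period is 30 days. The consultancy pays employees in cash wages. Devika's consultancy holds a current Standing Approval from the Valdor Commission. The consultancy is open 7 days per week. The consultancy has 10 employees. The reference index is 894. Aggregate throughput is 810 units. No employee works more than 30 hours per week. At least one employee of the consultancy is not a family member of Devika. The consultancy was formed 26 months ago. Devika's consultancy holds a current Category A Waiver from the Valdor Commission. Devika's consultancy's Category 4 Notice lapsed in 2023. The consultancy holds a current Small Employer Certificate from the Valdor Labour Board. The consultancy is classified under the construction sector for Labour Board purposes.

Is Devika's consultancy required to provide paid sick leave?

No — exception (d) applies; Devika's consultancy is not required to provide paid sick leave.

Exception (a) does not apply: employees are paid cash wages.
Exception (b) does not apply: at least one employee is not a family member.
Exception (c) requires that aggregate throughput is at least 920 units; but aggregate throughput is 810 units, short of 920 units, so (c) is unavailable.
Exception (d): the employer is a non-profit; the baseline figure is 542, less than the 586 limit — every condition holds. As to paragraphs (f)–(j): (f) would limit (d) — the consultancy is classified under the construction sector — but (g) sets (f) aside: (g) operates against (f): the reference index is 894, meeting the 889 threshold. (h) would limit (g) — the qualifying period is 30 days, meeting the 25 days threshold — but (i) sets (h) aside: (i) applies — a current Category A Waiver is held. (j), which would lift (i), is not engaged — the Category 4 Notice is not current. Exception (d) stands.
All of (e)'s requirements are met (a current Class B Certificate is held; the business's age is 26 months, below the 29 months limit). However, paragraphs (k)–(l) must be considered: (k) is engaged — a current Standing Approval is held. (l) is not triggered (no employee exceeds 30 hours/week), so (k) stands. Exception (e) does not apply.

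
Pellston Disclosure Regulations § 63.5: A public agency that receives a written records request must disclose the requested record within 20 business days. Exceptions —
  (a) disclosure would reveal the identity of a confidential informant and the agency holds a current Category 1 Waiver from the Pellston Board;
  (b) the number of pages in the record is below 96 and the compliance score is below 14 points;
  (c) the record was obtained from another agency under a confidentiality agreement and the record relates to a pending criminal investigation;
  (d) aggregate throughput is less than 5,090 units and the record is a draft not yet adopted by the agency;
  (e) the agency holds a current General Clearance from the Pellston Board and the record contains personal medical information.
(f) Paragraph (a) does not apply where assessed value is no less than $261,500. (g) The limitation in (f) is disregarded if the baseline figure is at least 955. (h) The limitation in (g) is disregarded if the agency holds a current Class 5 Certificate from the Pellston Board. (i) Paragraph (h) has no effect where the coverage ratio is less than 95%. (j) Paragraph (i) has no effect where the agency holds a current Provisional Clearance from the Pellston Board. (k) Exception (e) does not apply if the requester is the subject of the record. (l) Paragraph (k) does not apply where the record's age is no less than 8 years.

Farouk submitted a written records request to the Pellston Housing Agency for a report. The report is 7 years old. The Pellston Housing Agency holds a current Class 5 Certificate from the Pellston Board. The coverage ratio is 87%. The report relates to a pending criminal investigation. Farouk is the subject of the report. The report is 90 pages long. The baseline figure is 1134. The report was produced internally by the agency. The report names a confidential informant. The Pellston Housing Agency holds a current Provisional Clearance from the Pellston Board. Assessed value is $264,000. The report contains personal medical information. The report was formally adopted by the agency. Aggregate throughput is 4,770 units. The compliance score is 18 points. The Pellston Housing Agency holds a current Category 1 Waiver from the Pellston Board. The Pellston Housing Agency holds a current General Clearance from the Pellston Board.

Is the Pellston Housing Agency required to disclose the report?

Yes — the Pellston Housing Agency must disclose the report.

Exception (a)'s conditions are all satisfied: the report names a confidential informant; a current Category 1 Waiver is held. However, paragraphs (f)–(j) must be considered: (f) operates against (a): assessed value is $264,000, meeting the $261,500 threshold. (g) applies (the baseline figure is 1,134, meeting the 955 threshold), but is displaced by (h): (h) operates against (g): a current Class 5 Certificate is held. (i) applies (the coverage ratio is 87%, less than the 95% limit), but is itself disapplied by (j): (j) operates against (i): a current Provisional Clearance is held. (a) is therefore removed.
Exception (b) fails — the compliance score is 18 points, not below 14 points.
Exception (c) fails — the report was produced internally.
Exception (d) does not apply: the report has been formally adopted.
Exception (e): a current General Clearance is held; the report contains personal medical information — every condition holds. But applying paragraphs (k)–(l): (k) operates against (e): Farouk is the subject of the report. (l) does not operate here (the record's age is 7 years, short of 8 years), so (k) stands. Exception (e) does not apply.
Every exception is unavailable, so the rule governs.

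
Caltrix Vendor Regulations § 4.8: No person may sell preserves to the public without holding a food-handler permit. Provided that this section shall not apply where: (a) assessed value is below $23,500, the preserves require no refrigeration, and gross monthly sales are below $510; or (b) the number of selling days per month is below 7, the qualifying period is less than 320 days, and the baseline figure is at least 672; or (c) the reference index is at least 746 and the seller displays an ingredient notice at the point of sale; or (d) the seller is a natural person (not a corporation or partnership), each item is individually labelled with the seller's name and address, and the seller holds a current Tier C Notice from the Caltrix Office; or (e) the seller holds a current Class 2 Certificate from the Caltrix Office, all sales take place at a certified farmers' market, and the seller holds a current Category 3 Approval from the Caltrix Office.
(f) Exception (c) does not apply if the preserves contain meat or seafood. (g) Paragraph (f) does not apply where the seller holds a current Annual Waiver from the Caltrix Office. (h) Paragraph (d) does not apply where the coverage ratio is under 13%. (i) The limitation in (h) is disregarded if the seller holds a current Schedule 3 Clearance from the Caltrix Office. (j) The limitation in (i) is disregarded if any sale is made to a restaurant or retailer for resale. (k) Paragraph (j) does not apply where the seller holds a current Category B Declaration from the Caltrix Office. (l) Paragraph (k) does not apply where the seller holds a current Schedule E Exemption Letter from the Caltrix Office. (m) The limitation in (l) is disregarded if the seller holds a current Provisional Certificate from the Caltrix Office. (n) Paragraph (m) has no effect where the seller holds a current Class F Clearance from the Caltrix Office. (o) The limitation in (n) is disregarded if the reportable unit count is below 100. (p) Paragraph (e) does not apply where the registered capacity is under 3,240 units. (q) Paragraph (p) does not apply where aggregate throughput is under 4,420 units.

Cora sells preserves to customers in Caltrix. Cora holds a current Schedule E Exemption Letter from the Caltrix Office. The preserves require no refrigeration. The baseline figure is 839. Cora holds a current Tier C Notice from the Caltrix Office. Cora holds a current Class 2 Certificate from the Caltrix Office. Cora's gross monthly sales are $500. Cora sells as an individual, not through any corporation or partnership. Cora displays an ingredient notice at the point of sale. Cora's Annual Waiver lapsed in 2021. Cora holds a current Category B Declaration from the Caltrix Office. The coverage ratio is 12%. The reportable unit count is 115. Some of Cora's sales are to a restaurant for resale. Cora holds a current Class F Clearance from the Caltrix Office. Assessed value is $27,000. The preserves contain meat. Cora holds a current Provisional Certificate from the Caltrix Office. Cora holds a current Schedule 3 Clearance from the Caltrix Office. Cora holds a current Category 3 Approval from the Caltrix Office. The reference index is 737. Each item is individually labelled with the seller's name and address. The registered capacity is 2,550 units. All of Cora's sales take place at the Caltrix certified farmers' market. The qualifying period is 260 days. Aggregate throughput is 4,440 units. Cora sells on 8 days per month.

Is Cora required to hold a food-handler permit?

Yes — Cora must hold a food-handler permit.

Exception (a) requires that assessed value is below $23,500; but assessed value is $27,000, not below $23,500, so (a) is unavailable.
Exception (b) fails — the number of selling days per month is 8, not below 7.
Exception (c) fails — the reference index is 737, short of 746.
Exception (d) is satisfied on its face — the seller is a natural person; items are individually labelled; a current Tier C Notice is held. Turning to paragraphs (h)–(o): (h) operates against (d): the coverage ratio is 12%, under the 13% limit. (i) applies (a current Schedule 3 Clearance is held), but is displaced by (j): (j) operates against (i): some sales are to a restaurant for resale. (k) is triggered (a current Category B Declaration is held), but is displaced by (l): (l) operates — a current Schedule E Exemption Letter is held. (m) is engaged (a current Provisional Certificate is held), but is itself disapplied by (n): (n) operates — a current Class F Clearance is held. (o), which would lift (n), is not engaged — the reportable unit count is 115, not below 100. Exception (d) does not apply.
Exception (e) is satisfied on its face — a current Class 2 Certificate is held; all sales are at a certified farmers' market; a current Category 3 Approval is held. But: (p) applies — the registered capacity is 2,550 units, under the 3,240 units limit. (q), which would lift (p), does not operate here — aggregate throughput is 4,440 units, not under 4,420 units. (e) is therefore removed.
None of the exceptions is available; § 4.8 applies in full.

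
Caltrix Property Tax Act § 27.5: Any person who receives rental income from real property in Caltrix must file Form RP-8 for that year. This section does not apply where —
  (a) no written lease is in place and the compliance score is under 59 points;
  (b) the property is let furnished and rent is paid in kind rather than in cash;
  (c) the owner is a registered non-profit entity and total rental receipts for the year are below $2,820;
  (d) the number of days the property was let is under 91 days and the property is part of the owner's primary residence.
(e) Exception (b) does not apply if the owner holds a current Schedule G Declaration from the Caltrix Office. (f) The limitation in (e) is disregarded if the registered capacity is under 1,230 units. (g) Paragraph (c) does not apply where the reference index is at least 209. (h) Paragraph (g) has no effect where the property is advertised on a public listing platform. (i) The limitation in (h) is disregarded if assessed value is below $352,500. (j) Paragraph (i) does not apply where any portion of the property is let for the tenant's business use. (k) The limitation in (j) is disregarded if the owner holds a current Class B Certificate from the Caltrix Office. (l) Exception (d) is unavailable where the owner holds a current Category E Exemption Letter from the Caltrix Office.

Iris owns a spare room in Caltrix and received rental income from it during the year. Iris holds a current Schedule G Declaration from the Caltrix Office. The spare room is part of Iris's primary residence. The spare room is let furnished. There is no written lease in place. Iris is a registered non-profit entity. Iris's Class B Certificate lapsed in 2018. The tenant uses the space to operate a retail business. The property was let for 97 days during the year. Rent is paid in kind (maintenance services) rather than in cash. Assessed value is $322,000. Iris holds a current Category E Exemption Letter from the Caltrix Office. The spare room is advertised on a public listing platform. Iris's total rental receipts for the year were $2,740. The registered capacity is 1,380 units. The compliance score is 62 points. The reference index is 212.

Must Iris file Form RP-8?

No — exception (c) applies; Iris is not required to file Form RP-8.

Exception (a) fails — the compliance score is 62 points, not under 59 points.
Exception (b): the property is let furnished; rent is paid in kind — every condition holds. But: (e) operates against (b): a current Schedule G Declaration is held. (f), which would lift (e), is not engaged — the registered capacity is 1,380 units, not under 1,230 units. (b) is therefore removed.
All of (c)'s requirements are met (Iris is a registered non-profit; total rental receipts for the year are $2,740, below the $2,820 limit). As to paragraphs (g)–(k): (g) is triggered (the reference index is 212, meeting the 209 threshold), but is set aside by (h): (h) operates against (g): the property is publicly advertised. (i) applies (assessed value is $322,000, below the $352,500 limit), but yields to (j): (j) applies — the space is let for business use. (k) is not triggered (there is no Class B Certificate in force), so (j) stands. Exception (c) stands.
Exception (d) requires that the number of days the property was let is under 91 days; but the number of days the property was let is 97 days, not under 91 days, so (d) is unavailable.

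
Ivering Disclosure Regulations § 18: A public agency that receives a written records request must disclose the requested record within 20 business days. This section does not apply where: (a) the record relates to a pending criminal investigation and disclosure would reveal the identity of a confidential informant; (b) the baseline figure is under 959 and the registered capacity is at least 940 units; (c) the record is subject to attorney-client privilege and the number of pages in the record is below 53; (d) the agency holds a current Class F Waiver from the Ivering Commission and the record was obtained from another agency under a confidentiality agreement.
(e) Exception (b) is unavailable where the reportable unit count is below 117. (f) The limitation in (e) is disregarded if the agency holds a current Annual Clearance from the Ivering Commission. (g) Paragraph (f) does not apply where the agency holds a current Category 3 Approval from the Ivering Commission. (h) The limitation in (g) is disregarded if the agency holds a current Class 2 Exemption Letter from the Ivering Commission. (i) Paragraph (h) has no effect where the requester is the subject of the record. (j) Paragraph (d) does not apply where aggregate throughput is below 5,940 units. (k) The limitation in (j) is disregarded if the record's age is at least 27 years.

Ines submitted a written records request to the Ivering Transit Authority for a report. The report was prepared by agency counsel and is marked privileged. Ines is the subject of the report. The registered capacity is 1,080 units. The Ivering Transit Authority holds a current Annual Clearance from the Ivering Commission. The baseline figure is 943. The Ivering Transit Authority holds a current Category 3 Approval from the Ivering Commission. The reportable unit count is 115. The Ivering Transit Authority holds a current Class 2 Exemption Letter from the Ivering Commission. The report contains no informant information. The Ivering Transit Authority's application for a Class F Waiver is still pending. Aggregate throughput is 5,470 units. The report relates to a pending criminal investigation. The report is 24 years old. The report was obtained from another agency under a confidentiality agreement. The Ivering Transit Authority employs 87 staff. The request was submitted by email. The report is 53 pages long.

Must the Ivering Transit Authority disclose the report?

Exception (a) fails — the report contains no informant information.
Exception (b): the baseline figure is 943, under the 959 limit; the registered capacity is 1,080 units, meeting the 940 units threshold — every condition holds. However, paragraphs (e)–(i) must be considered: (e) is triggered — the reportable unit count is 115, below the 117 limit. (f) operates (a current Annual Clearance is held), but is set aside by (g): (g) is triggered — a current Category 3 Approval is held. (h) would limit (g) — a current Class 2 Exemption Letter is held — but (i) sets (h) aside: (i) operates against (h): Ines is the subject of the report. (b) is therefore removed.
Exception (c) fails — the number of pages in the record is 53, not below 53.
Exception (d) does not apply: there is no Class F Waiver in force.
None of the exceptions is available; § 18 applies in full.

Yes — the Ivering Transit Authority must disclose the report.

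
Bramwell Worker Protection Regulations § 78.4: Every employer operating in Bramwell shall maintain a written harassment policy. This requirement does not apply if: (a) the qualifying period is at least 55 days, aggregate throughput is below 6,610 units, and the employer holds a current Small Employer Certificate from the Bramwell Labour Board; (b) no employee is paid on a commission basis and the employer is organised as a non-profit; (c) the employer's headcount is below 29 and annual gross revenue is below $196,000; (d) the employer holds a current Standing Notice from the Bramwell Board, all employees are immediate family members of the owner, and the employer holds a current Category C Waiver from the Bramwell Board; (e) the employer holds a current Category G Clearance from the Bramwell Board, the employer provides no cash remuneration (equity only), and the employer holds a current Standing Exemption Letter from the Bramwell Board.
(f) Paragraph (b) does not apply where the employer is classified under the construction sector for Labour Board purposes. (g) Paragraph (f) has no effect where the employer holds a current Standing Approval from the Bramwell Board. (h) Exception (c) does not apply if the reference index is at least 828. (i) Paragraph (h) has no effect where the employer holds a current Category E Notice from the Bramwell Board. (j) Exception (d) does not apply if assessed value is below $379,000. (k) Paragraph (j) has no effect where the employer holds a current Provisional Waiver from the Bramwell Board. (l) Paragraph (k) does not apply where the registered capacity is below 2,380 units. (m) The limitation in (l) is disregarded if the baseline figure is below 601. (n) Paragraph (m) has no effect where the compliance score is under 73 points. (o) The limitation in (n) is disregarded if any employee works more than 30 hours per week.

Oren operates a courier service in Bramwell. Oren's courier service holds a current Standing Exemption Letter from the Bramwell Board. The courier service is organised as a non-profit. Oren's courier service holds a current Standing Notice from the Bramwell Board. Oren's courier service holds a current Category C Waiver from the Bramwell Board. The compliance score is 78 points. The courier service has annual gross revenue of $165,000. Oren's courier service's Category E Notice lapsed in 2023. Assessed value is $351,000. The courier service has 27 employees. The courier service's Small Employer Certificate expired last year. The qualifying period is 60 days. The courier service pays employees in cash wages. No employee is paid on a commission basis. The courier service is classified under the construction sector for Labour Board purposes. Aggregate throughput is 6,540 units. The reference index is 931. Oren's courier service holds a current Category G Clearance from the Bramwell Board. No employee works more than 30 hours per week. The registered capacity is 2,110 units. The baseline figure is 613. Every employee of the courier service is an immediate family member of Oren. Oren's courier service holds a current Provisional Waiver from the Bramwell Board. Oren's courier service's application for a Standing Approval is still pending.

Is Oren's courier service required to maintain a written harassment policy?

Yes — Oren's courier service must maintain a written harassment policy.

Exception (a) fails — the Small Employer Certificate has expired.
Exception (b): no employee is paid on commission; the employer is a non-profit — every condition holds. But: (f) operates against (b): the courier service is classified under the construction sector. (g), which would lift (f), is not triggered — the Standing Approval is not current. (b) is therefore removed.
Exception (c) is satisfied on its face — the employer's headcount is 27, below the 29 limit; annual gross revenue is $165,000, below the $196,000 limit. However, paragraphs (h)–(i) must be considered: (h) operates against (c): the reference index is 931, meeting the 828 threshold. (i), which would lift (h), is inapplicable — there is no Category E Notice in force. Exception (c) does not apply.
All of (d)'s requirements are met (a current Standing Notice is held; every employee is an immediate family member; a current Category C Waiver is held). However, paragraphs (j)–(o) must be considered: (j) operates against (d): assessed value is $351,000, below the $379,000 limit. (k) would limit (j) — a current Provisional Waiver is held — but (l) sets (k) aside: (l) operates against (k): the registered capacity is 2,110 units, below the 2,380 units limit. (m), which would lift (l), is not triggered — the baseline figure is 613, not below 601. Exception (d) does not apply.
Exception (e) fails — employees are paid cash wages.
Every exception is unavailable, so the rule governs.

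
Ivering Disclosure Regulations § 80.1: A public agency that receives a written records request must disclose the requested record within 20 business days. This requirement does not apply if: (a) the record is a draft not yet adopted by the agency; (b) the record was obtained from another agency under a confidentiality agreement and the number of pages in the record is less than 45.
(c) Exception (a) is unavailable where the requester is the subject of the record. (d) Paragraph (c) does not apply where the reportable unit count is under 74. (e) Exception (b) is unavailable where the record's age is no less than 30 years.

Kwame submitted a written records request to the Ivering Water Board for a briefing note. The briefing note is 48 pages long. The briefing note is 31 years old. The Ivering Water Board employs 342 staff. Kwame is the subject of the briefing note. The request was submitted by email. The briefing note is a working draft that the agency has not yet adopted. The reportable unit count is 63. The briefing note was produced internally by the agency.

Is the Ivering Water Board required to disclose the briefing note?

Exception (a) is satisfied on its face — the briefing note is an unadopted draft. Under paragraphs (c)–(d): (c) applies (Kwame is the subject of the briefing note), but is set aside by (d): (d) is engaged — the reportable unit count is 63, under the 74 limit. So (a) applies.
Exception (b) fails — the briefing note was produced internally.

No — exception (a) applies; the Ivering Water Board is not required to disclose the briefing note.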